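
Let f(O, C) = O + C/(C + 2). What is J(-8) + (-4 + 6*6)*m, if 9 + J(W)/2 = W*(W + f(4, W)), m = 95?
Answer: 9194/3 ≈ 3064.7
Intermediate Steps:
f(O, C) = O + C/(2 + C)
J(W) = -18 + 2*W*(W + (8 + 5*W)/(2 + W)) (J(W) = -18 + 2*(W*(W + (W + 2*4 + W*4)/(2 + W))) = -18 + 2*(W*(W + (W + 8 + 4*W)/(2 + W))) = -18 + 2*(W*(W + (8 + 5*W)/(2 + W))) = -18 + 2*W*(W + (8 + 5*W)/(2 + W)))
J(-8) + (-4 + 6*6)*m = 2*(-18 + (-8)³ - 1*(-8) + 7*(-8)²)/(2 - 8) + (-4 + 6*6)*95 = 2*(-18 - 512 + 8 + 7*64)/(-6) + (-4 + 36)*95 = 2*(-⅙)*(-18 - 512 + 8 + 448) + 32*95 = 2*(-⅙)*(-74) + 3040 = 74/3 + 3040 = 9194/3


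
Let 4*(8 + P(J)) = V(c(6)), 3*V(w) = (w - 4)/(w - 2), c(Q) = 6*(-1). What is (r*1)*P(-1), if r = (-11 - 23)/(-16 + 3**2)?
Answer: -6443/168 ≈ -38.351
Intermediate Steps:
c(Q) = -6
V(w) = (-4 + w)/(3*(-2 + w)) (V(w) = ((w - 4)/(w - 2))/3 = ((-4 + w)/(-2 + w))/3 = (-4 + w)/(3*(-2 + w)))
P(J) = -379/48 (P(J) = -8 + ((-4 - 6)/(3*(-2 - 6)))/4 = -8 + ((1/3)*(-10)/(-8))/4 = -8 + ((1/3)*(-1/8)*(-10))/4 = -8 + (1/4)*(5/12) = -8 + 5/48 = -379/48)
r = 34/7 (r = -34/(-16 + 9) = -34/(-7) = -34*(-1/7) = 34/7 ≈ 4.8571)
(r*1)*P(-1) = ((34/7)*1)*(-379/48) = (34/7)*(-379/48) = -6443/168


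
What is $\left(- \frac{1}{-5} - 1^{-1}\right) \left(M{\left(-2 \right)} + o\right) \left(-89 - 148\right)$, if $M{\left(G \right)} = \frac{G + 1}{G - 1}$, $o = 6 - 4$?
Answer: $\frac{2212}{5} \approx 442.4$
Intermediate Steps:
$o = 2$
$M{\left(G \right)} = \frac{1 + G}{-1 + G}$
$\left(- \frac{1}{-5} - 1^{-1}\right) \left(M{\left(-2 \right)} + o\right) \left(-89 - 148\right) = \left(- \frac{1}{-5} - 1^{-1}\right) \left(\frac{1 - 2}{-1 - 2} + 2\right) \left(-89 - 148\right) = \left(\left(-1\right) \left(- \frac{1}{5}\right) - 1\right) \left(\frac{1}{-3} \left(-1\right) + 2\right) \left(-237\right) = \left(\frac{1}{5} - 1\right) \left(\left(- \frac{1}{3}\right) \left(-1\right) + 2\right) \left(-237\right) = - \frac{4 \left(\frac{1}{3} + 2\right)}{5} \left(-237\right) = \left(- \frac{4}{5}\right) \frac{7}{3} \left(-237\right) = \left(- \frac{28}{15}\right) \left(-237\right) = \frac{2212}{5}$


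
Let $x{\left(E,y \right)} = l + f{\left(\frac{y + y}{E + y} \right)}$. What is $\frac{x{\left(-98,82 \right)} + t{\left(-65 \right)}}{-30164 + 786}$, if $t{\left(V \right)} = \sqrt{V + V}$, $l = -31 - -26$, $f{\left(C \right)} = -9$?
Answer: $\frac{7}{14689} - \frac{i \sqrt{130}}{29378} \approx 0.00047655 - 0.00038811 i$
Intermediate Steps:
$l = -5$ ($l = -31 + 26 = -5$)
$x{\left(E,y \right)} = -14$ ($x{\left(E,y \right)} = -5 - 9 = -14$)
$t{\left(V \right)} = \sqrt{2} \sqrt{V}$ ($t{\left(V \right)} = \sqrt{2 V} = \sqrt{2} \sqrt{V}$)
$\frac{x{\left(-98,82 \right)} + t{\left(-65 \right)}}{-30164 + 786} = \frac{-14 + \sqrt{2} \sqrt{-65}}{-30164 + 786} = \frac{-14 + \sqrt{2} i \sqrt{65}}{-29378} = \left(-14 + i \sqrt{130}\right) \left(- \frac{1}{29378}\right) = \frac{7}{14689} - \frac{i \sqrt{130}}{29378}$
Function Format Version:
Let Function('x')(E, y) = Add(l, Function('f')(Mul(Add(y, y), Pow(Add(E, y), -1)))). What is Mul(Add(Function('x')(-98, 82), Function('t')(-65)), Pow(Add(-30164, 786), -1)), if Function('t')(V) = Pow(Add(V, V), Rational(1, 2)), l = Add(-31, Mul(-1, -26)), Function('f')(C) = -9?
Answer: Add(Rational(7, 14689), Mul(Rational(-1, 29378), I, Pow(130, Rational(1, 2)))) ≈ Add(0.00047655, Mul(-0.00038811, I))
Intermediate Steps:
l = -5 (l = Add(-31, 26) = -5)
Function('x')(E, y) = -14 (Function('x')(E, y) = Add(-5, -9) = -14)
Function('t')(V) = Mul(Pow(2, Rational(1, 2)), Pow(V, Rational(1, 2))) (Function('t')(V) = Pow(Mul(2, V), Rational(1, 2)) = Mul(Pow(2, Rational(1, 2)), Pow(V, Rational(1, 2))))
Mul(Add(Function('x')(-98, 82), Function('t')(-65)), Pow(Add(-30164, 786), -1)) = Mul(Add(-14, Mul(Pow(2, Rational(1, 2)), Pow(-65, Rational(1, 2)))), Pow(Add(-30164, 786), -1)) = Mul(Add(-14, Mul(Pow(2, Rational(1, 2)), Mul(I, Pow(65, Rational(1, 2))))), Pow(-29378, -1)) = Mul(Add(-14, Mul(I, Pow(130, Rational(1, 2)))), Rational(-1, 29378)) = Add(Rational(7, 14689), Mul(Rational(-1, 29378), I, Pow(130, Rational(1, 2))))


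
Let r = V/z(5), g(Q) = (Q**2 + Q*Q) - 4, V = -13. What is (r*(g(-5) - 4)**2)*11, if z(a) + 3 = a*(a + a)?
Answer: -252252/47 ≈ -5367.1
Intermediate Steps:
z(a) = -3 + 2*a**2 (z(a) = -3 + a*(a + a) = -3 + a*(2*a) = -3 + 2*a**2)
g(Q) = -4 + 2*Q**2 (g(Q) = (Q**2 + Q**2) - 4 = 2*Q**2 - 4 = -4 + 2*Q**2)
r = -13/47 (r = -13/(-3 + 2*5**2) = -13/(-3 + 2*25) = -13/(-3 + 50) = -13/47 ≈ -0.27660)
(r*(g(-5) - 4)**2)*11 = -13*((-4 + 2*(-5)**2) - 4)**2/47*11 = -13*((-4 + 2*25) - 4)**2/47*11 = -13*((-4 + 50) - 4)**2/47*11 = -13*(46 - 4)**2/47*11 = -13/47*42**2*11 = -13/47*1764*11 = -22932/47*11 = -252252/47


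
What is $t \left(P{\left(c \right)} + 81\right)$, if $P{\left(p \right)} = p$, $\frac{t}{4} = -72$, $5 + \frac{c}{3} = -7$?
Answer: $-12960$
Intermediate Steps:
$c = -36$ ($c = -15 + 3 \left(-7\right) = -15 - 21 = -36$)
$t = -288$ ($t = 4 \left(-72\right) = -288$)
$t \left(P{\left(c \right)} + 81\right) = - 288 \left(-36 + 81\right) = \left(-288\right) 45 = -12960$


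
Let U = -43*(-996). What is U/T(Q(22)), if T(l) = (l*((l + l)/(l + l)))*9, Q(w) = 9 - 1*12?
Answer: -14276/9 ≈ -1586.2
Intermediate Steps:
U = 42828
Q(w) = -3 (Q(w) = 9 - 12 = -3)
T(l) = 9*l (T(l) = (l*((2*l)/((2*l))))*9 = (l*((2*l)*(1/(2*l))))*9 = (l*1)*9 = l*9 = 9*l)
U/T(Q(22)) = 42828/((9*(-3))) = 42828/(-27) = 42828*(-1/27) = -14276/9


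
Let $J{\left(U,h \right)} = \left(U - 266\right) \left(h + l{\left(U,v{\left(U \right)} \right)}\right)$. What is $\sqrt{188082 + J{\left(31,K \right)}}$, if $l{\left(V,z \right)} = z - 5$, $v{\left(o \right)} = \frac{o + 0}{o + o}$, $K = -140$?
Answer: $\frac{\sqrt{888158}}{2} \approx 471.21$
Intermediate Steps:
$v{\left(o \right)} = \frac{1}{2}$ ($v{\left(o \right)} = \frac{o}{2 o} = o \frac{1}{2 o} = \frac{1}{2}$)
$l{\left(V,z \right)} = -5 + z$
$J{\left(U,h \right)} = \left(-266 + U\right) \left(- \frac{9}{2} + h\right)$ ($J{\left(U,h \right)} = \left(U - 266\right) \left(h + \left(-5 + \frac{1}{2}\right)\right) = \left(-266 + U\right) \left(h - \frac{9}{2}\right) = \left(-266 + U\right) \left(- \frac{9}{2} + h\right)$)
$\sqrt{188082 + J{\left(31,K \right)}} = \sqrt{188082 + \left(1197 - -37240 - \frac{279}{2} + 31 \left(-140\right)\right)} = \sqrt{188082 + \left(1197 + 37240 - \frac{279}{2} - 4340\right)} = \sqrt{188082 + \frac{67915}{2}} = \sqrt{\frac{444079}{2}} = \frac{\sqrt{888158}}{2}$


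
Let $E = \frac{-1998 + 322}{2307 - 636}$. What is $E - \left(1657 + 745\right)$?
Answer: $- \frac{4015418}{1671} \approx -2403.0$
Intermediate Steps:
$E = - \frac{1676}{1671} \approx -1.003$
$E - \left(1657 + 745\right) = - \frac{1676}{1671} - \left(1657 + 745\right) = - \frac{1676}{1671} - 2402 = - \frac{4015418}{1671}$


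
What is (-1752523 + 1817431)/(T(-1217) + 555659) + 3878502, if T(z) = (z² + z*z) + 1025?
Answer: 2274652228272/586477 ≈ 3.8785e+6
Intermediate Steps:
T(z) = 1025 + 2*z² (T(z) = (z² + z²) + 1025 = 2*z² + 1025 = 1025 + 2*z²)
(-1752523 + 1817431)/(T(-1217) + 555659) + 3878502 = (-1752523 + 1817431)/((1025 + 2*(-1217)²) + 555659) + 3878502 = 64908/((1025 + 2*1481089) + 555659) + 3878502 = 64908/((1025 + 2962178) + 555659) + 3878502 = 64908/(2963203 + 555659) + 3878502 = 64908/3518862 + 3878502 = 64908*(1/3518862) + 3878502 = 10818/586477 + 3878502 = 2274652228272/586477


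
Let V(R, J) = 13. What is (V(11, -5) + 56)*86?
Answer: 5934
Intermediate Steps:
(V(11, -5) + 56)*86 = (13 + 56)*86 = 69*86 = 5934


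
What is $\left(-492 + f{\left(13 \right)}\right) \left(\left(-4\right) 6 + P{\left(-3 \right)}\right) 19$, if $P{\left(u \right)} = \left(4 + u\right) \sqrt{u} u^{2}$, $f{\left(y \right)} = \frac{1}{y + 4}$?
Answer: $\frac{3813528}{17} - \frac{1430073 i \sqrt{3}}{17} \approx 2.2433 \cdot 10^{5} - 1.457 \cdot 10^{5} i$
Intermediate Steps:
$f{\left(y \right)} = \frac{1}{4 + y}$
$P{\left(u \right)} = u^{\frac{5}{2}} \left(4 + u\right)$ ($P{\left(u \right)} = \sqrt{u} \left(4 + u\right) u^{2} = u^{\frac{5}{2}} \left(4 + u\right)$)
$\left(-492 + f{\left(13 \right)}\right) \left(\left(-4\right) 6 + P{\left(-3 \right)}\right) 19 = \left(-492 + \frac{1}{4 + 13}\right) \left(\left(-4\right) 6 + \left(-3\right)^{\frac{5}{2}} \left(4 - 3\right)\right) 19 = \left(-492 + \frac{1}{17}\right) \left(-24 + 9 i \sqrt{3} \cdot 1\right) 19 = \left(-492 + \frac{1}{17}\right) \left(-24 + 9 i \sqrt{3}\right) 19 = - \frac{8363 \left(-456 + 171 i \sqrt{3}\right)}{17} = \frac{3813528}{17} - \frac{1430073 i \sqrt{3}}{17}$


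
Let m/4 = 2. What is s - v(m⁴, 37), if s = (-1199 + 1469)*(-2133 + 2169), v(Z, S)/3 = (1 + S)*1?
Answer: 9606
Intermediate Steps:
m = 8 (m = 4*2 = 8)
v(Z, S) = 3 + 3*S (v(Z, S) = 3*((1 + S)*1) = 3*(1 + S) = 3 + 3*S)
s = 9720 (s = 270*36 = 9720)
s - v(m⁴, 37) = 9720 - (3 + 3*37) = 9720 - (3 + 111) = 9720 - 1*114 = 9720 - 114 = 9606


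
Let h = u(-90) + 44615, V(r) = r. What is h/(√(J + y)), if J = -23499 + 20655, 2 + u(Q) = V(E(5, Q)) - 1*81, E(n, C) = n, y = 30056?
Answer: 44537*√6803/13606 ≈ 269.99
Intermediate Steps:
u(Q) = -78 (u(Q) = -2 + (5 - 1*81) = -2 + (5 - 81) = -2 - 76 = -78)
J = -2844
h = 44537 (h = -78 + 44615 = 44537)
h/(√(J + y)) = 44537/(√(-2844 + 30056)) = 44537/(√27212) = 44537/((2*√6803)) = 44537*(√6803/13606) = 44537*√6803/13606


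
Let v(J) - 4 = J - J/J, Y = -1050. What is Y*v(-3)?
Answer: 0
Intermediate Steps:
v(J) = 3 + J (v(J) = 4 + (J - J/J) = 4 + (J - 1*1) = 4 + (J - 1) = 4 + (-1 + J) = 3 + J)
Y*v(-3) = -1050*(3 - 3) = -1050*0 = 0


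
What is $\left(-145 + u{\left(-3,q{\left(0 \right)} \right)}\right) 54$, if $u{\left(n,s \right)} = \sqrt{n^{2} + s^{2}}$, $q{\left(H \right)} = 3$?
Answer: $-7830 + 162 \sqrt{2} \approx -7600.9$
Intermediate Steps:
$\left(-145 + u{\left(-3,q{\left(0 \right)} \right)}\right) 54 = \left(-145 + \sqrt{\left(-3\right)^{2} + 3^{2}}\right) 54 = \left(-145 + \sqrt{9 + 9}\right) 54 = \left(-145 + \sqrt{18}\right) 54 = \left(-145 + 3 \sqrt{2}\right) 54 = -7830 + 162 \sqrt{2}$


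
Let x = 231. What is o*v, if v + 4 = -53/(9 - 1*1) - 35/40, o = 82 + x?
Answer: -7199/2 ≈ -3599.5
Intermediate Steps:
o = 313 (o = 82 + 231 = 313)
v = -23/2 (v = -4 + (-53/(9 - 1*1) - 35/40) = -4 + (-53/(9 - 1) - 35*1/40) = -4 + (-53/8 - 7/8) = -4 - 15/2 = -23/2 ≈ -11.500)
o*v = 313*(-23/2) = -7199/2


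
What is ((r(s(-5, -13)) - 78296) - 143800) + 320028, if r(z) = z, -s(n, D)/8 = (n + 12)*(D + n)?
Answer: 98940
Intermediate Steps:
s(n, D) = -8*(12 + n)*(D + n) (s(n, D) = -8*(n + 12)*(D + n) = -8*(12 + n)*(D + n))
((r(s(-5, -13)) - 78296) - 143800) + 320028 = (((-96*(-13) - 96*(-5) - 8*(-5)² - 8*(-13)*(-5)) - 78296) - 143800) + 320028 = (((1248 + 480 - 8*25 - 520) - 78296) - 143800) + 320028 = (((1248 + 480 - 200 - 520) - 78296) - 143800) + 320028 = ((1008 - 78296) - 143800) + 320028 = (-77288 - 143800) + 320028 = -221088 + 320028 = 98940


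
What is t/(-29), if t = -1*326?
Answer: 326/29 ≈ 11.241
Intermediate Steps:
t = -326
t/(-29) = -326/(-29) = -1/29*(-326) = 326/29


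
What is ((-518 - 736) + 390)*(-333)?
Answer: 287712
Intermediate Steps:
((-518 - 736) + 390)*(-333) = (-1254 + 390)*(-333) = -864*(-333) = 287712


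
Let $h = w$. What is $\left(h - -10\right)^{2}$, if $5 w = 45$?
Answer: $361$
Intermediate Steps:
$w = 9$ ($w = \frac{1}{5} \cdot 45 = 9$)
$h = 9$
$\left(h - -10\right)^{2} = \left(9 - -10\right)^{2} = \left(9 + \left(-46 + 56\right)\right)^{2} = \left(9 + 10\right)^{2} = 19^{2} = 361$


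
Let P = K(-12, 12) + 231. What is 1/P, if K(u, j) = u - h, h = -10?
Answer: 1/229 ≈ 0.0043668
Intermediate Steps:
K(u, j) = 10 + u (K(u, j) = u - 1*(-10) = u + 10 = 10 + u)
P = 229 (P = (10 - 12) + 231 = -2 + 231 = 229)
1/P = 1/229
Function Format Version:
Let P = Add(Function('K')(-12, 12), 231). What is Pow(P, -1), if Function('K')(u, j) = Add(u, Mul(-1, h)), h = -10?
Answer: Rational(1, 229) ≈ 0.0043668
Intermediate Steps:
Function('K')(u, j) = Add(10, u) (Function('K')(u, j) = Add(u, Mul(-1, -10)) = Add(u, 10) = Add(10, u))
P = 229 (P = Add(Add(10, -12), 231) = Add(-2, 231) = 229)
Pow(P, -1) = Pow(229, -1) = Rational(1, 229)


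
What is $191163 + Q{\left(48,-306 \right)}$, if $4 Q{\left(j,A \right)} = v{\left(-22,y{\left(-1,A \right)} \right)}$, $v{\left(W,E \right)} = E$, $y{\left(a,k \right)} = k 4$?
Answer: $190857$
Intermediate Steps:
$y{\left(a,k \right)} = 4 k$
$Q{\left(j,A \right)} = A$ ($Q{\left(j,A \right)} = \frac{4 A}{4} = A$)
$191163 + Q{\left(48,-306 \right)} = 191163 - 306 = 190857$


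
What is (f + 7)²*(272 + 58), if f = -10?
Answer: 2970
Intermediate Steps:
(f + 7)²*(272 + 58) = (-10 + 7)²*(272 + 58) = (-3)²*330 = 9*330 = 2970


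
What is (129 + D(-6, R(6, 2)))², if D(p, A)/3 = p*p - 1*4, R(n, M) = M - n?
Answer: 50625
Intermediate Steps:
D(p, A) = -12 + 3*p² (D(p, A) = 3*(p*p - 1*4) = 3*(p² - 4) = 3*(-4 + p²) = -12 + 3*p²)
(129 + D(-6, R(6, 2)))² = (129 + (-12 + 3*(-6)²))² = (129 + (-12 + 3*36))² = (129 + (-12 + 108))² = (129 + 96)² = 225² = 50625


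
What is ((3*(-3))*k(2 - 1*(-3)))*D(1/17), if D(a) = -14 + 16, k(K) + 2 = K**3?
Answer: -2214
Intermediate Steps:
k(K) = -2 + K**3
D(a) = 2
((3*(-3))*k(2 - 1*(-3)))*D(1/17) = ((3*(-3))*(-2 + (2 - 1*(-3))**3))*2 = -9*(-2 + (2 + 3)**3)*2 = -9*(-2 + 5**3)*2 = -9*(-2 + 125)*2 = -9*123*2 = -1107*2 = -2214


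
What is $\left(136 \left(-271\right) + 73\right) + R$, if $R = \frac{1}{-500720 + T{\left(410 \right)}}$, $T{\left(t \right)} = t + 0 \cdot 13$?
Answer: $- \frac{18402902731}{500310} \approx -36783.0$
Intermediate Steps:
$T{\left(t \right)} = t$ ($T{\left(t \right)} = t + 0 = t$)
$R = - \frac{1}{500310}$ ($R = \frac{1}{-500720 + 410} = \frac{1}{-500310} = - \frac{1}{500310} \approx -1.9988 \cdot 10^{-6}$)
$\left(136 \left(-271\right) + 73\right) + R = \left(136 \left(-271\right) + 73\right) - \frac{1}{500310} = \left(-36856 + 73\right) - \frac{1}{500310} = -36783 - \frac{1}{500310} = - \frac{18402902731}{500310}$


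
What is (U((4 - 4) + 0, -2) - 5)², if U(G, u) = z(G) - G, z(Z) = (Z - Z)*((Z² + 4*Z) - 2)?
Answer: 25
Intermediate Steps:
z(Z) = 0 (z(Z) = 0*(-2 + Z² + 4*Z) = 0)
U(G, u) = -G (U(G, u) = 0 - G = -G)
(U((4 - 4) + 0, -2) - 5)² = (-((4 - 4) + 0) - 5)² = (-(0 + 0) - 5)² = (-1*0 - 5)² = (0 - 5)² = (-5)² = 25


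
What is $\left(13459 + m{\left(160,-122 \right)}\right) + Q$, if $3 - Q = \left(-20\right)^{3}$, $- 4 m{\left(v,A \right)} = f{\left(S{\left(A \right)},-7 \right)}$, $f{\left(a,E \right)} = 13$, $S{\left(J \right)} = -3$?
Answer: $\frac{85835}{4} \approx 21459.0$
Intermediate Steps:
$m{\left(v,A \right)} = - \frac{13}{4}$ ($m{\left(v,A \right)} = \left(- \frac{1}{4}\right) 13 = - \frac{13}{4}$)
$Q = 8003$ ($Q = 3 - \left(-20\right)^{3} = 3 - -8000 = 3 + 8000 = 8003$)
$\left(13459 + m{\left(160,-122 \right)}\right) + Q = \left(13459 - \frac{13}{4}\right) + 8003 = \frac{53823}{4} + 8003 = \frac{85835}{4}$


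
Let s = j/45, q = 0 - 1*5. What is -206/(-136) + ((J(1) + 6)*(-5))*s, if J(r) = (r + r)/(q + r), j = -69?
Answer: 8911/204 ≈ 43.681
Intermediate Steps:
q = -5 (q = 0 - 5 = -5)
J(r) = 2*r/(-5 + r) (J(r) = (r + r)/(-5 + r) = (2*r)/(-5 + r) = 2*r/(-5 + r))
s = -23/15 (s = -69/45 = -69*1/45 = -23/15 ≈ -1.5333)
-206/(-136) + ((J(1) + 6)*(-5))*s = -206/(-136) + ((2*1/(-5 + 1) + 6)*(-5))*(-23/15) = -206*(-1/136) + ((2*1/(-4) + 6)*(-5))*(-23/15) = 103/68 + ((2*1*(-1/4) + 6)*(-5))*(-23/15) = 103/68 + ((-1/2 + 6)*(-5))*(-23/15) = 103/68 + ((11/2)*(-5))*(-23/15) = 103/68 - 55/2*(-23/15) = 103/68 + 253/6 = 8911/204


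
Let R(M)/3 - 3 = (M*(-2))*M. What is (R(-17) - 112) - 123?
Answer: -1960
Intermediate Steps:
R(M) = 9 - 6*M² (R(M) = 9 + 3*((M*(-2))*M) = 9 + 3*((-2*M)*M) = 9 + 3*(-2*M²) = 9 - 6*M²)
(R(-17) - 112) - 123 = ((9 - 6*(-17)²) - 112) - 123 = ((9 - 6*289) - 112) - 123 = ((9 - 1734) - 112) - 123 = (-1725 - 112) - 123 = -1837 - 123 = -1960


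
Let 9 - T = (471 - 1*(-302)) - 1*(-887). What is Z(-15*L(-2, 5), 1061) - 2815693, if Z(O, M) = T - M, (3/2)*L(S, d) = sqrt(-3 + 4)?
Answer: -2818405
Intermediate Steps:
L(S, d) = 2/3 (L(S, d) = 2*sqrt(-3 + 4)/3 = 2*sqrt(1)/3 = (2/3)*1 = 2/3)
T = -1651 (T = 9 - ((471 - 1*(-302)) - 1*(-887)) = 9 - ((471 + 302) + 887) = 9 - (773 + 887) = 9 - 1*1660 = 9 - 1660 = -1651)
Z(O, M) = -1651 - M
Z(-15*L(-2, 5), 1061) - 2815693 = (-1651 - 1*1061) - 2815693 = (-1651 - 1061) - 2815693 = -2712 - 2815693 = -2818405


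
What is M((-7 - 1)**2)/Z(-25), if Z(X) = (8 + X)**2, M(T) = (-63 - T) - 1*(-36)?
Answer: -91/289 ≈ -0.31488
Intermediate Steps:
M(T) = -27 - T (M(T) = (-63 - T) + 36 = -27 - T)
M((-7 - 1)**2)/Z(-25) = (-27 - (-7 - 1)**2)/((8 - 25)**2) = (-27 - 1*(-8)**2)/((-17)**2) = (-27 - 1*64)/289 = (-27 - 64)*(1/289) = -91*1/289 = -91/289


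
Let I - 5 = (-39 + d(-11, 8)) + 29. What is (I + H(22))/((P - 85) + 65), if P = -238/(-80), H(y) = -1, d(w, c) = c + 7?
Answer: -120/227 ≈ -0.52863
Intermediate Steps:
d(w, c) = 7 + c
I = 10 (I = 5 + ((-39 + (7 + 8)) + 29) = 5 + ((-39 + 15) + 29) = 5 + (-24 + 29) = 5 + 5 = 10)
P = 119/40 (P = -238*(-1/80) = 119/40 ≈ 2.9750)
(I + H(22))/((P - 85) + 65) = (10 - 1)/((119/40 - 85) + 65) = 9/(-3281/40 + 65) = 9/(-681/40) = 9*(-40/681) = -120/227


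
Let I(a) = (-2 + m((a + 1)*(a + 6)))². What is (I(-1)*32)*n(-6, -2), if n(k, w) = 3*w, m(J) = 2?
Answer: 0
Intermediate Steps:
I(a) = 0 (I(a) = (-2 + 2)² = 0² = 0)
(I(-1)*32)*n(-6, -2) = (0*32)*(3*(-2)) = 0*(-6) = 0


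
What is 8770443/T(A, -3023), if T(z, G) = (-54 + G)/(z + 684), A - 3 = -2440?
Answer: 15374586579/3077 ≈ 4.9966e+6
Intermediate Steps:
A = -2437 (A = 3 - 2440 = -2437)
T(z, G) = (-54 + G)/(684 + z)
8770443/T(A, -3023) = 8770443/(((-54 - 3023)/(684 - 2437))) = 8770443/((-3077/(-1753))) = 8770443/((-1/1753*(-3077))) = 8770443/(3077/1753) = 8770443*(1753/3077) = 15374586579/3077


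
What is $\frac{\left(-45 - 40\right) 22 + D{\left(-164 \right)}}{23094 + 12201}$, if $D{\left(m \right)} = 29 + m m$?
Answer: $\frac{5011}{7059} \approx 0.70987$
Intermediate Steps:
$D{\left(m \right)} = 29 + m^{2}$
$\frac{\left(-45 - 40\right) 22 + D{\left(-164 \right)}}{23094 + 12201} = \frac{\left(-45 - 40\right) 22 + \left(29 + \left(-164\right)^{2}\right)}{23094 + 12201} = \frac{\left(-85\right) 22 + \left(29 + 26896\right)}{35295} = \left(-1870 + 26925\right) \frac{1}{35295} = 25055 \cdot \frac{1}{35295} = \frac{5011}{7059}$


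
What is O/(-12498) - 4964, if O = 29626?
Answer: -31034849/6249 ≈ -4966.4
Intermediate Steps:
O/(-12498) - 4964 = 29626/(-12498) - 4964 = 29626*(-1/12498) - 4964 = -14813/6249 - 4964 = -31034849/6249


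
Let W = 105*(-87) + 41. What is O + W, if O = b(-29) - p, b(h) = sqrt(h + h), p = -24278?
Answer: 15184 + I*sqrt(58) ≈ 15184.0 + 7.6158*I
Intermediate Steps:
b(h) = sqrt(2)*sqrt(h) (b(h) = sqrt(2*h) = sqrt(2)*sqrt(h))
W = -9094 (W = -9135 + 41 = -9094)
O = 24278 + I*sqrt(58) (O = sqrt(2)*sqrt(-29) - 1*(-24278) = sqrt(2)*(I*sqrt(29)) + 24278 = I*sqrt(58) + 24278 = 24278 + I*sqrt(58) ≈ 24278.0 + 7.6158*I)
O + W = (24278 + I*sqrt(58)) - 9094 = 15184 + I*sqrt(58)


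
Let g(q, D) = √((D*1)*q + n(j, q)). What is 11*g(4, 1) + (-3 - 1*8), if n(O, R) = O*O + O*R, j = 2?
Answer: 33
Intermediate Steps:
n(O, R) = O² + O*R
g(q, D) = √(4 + 2*q + D*q) (g(q, D) = √((D*1)*q + 2*(2 + q)) = √(D*q + (4 + 2*q)) = √(4 + 2*q + D*q))
11*g(4, 1) + (-3 - 1*8) = 11*√(4 + 2*4 + 1*4) + (-3 - 1*8) = 11*√(4 + 8 + 4) + (-3 - 8) = 11*√16 - 11 = 11*4 - 11 = 44 - 11 = 33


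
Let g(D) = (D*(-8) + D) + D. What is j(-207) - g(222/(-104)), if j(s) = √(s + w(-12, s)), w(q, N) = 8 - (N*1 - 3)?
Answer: -333/26 + √11 ≈ -9.4911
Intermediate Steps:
g(D) = -6*D (g(D) = (-8*D + D) + D = -7*D + D = -6*D)
w(q, N) = 11 - N (w(q, N) = 8 - (N - 3) = 8 - (-3 + N) = 8 + (3 - N) = 11 - N)
j(s) = √11 (j(s) = √(s + (11 - s)) = √11)
j(-207) - g(222/(-104)) = √11 - (-6)*222/(-104) = √11 - (-6)*222*(-1/104) = √11 - (-6)*(-111)/52 = √11 - 1*333/26 = √11 - 333/26 = -333/26 + √11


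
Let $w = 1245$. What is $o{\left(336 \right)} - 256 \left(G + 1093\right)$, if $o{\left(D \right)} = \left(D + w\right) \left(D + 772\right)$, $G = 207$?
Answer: $1418948$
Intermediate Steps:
$o{\left(D \right)} = \left(772 + D\right) \left(1245 + D\right)$ ($o{\left(D \right)} = \left(D + 1245\right) \left(D + 772\right) = \left(1245 + D\right) \left(772 + D\right) = \left(772 + D\right) \left(1245 + D\right)$)
$o{\left(336 \right)} - 256 \left(G + 1093\right) = \left(961140 + 336^{2} + 2017 \cdot 336\right) - 256 \left(207 + 1093\right) = \left(961140 + 112896 + 677712\right) - 256 \cdot 1300 = 1751748 - 332800 = 1418948$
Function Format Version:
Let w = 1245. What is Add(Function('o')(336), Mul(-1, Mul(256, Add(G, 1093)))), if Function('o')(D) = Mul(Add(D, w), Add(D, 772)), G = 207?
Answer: 1418948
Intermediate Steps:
Function('o')(D) = Mul(Add(772, D), Add(1245, D)) (Function('o')(D) = Mul(Add(D, 1245), Add(D, 772)) = Mul(Add(1245, D), Add(772, D)) = Mul(Add(772, D), Add(1245, D)))
Add(Function('o')(336), Mul(-1, Mul(256, Add(G, 1093)))) = Add(Add(961140, Pow(336, 2), Mul(2017, 336)), Mul(-1, Mul(256, Add(207, 1093)))) = Add(Add(961140, 112896, 677712), Mul(-1, Mul(256, 1300))) = Add(1751748, Mul(-1, 332800)) = Add(1751748, -332800) = 1418948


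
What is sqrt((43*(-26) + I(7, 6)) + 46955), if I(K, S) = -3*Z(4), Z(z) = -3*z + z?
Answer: sqrt(45861) ≈ 214.15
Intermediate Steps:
Z(z) = -2*z
I(K, S) = 24 (I(K, S) = -(-6)*4 = -3*(-8) = 24)
sqrt((43*(-26) + I(7, 6)) + 46955) = sqrt((43*(-26) + 24) + 46955) = sqrt((-1118 + 24) + 46955) = sqrt(-1094 + 46955) = sqrt(45861)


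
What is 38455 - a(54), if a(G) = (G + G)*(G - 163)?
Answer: 50227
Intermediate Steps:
a(G) = 2*G*(-163 + G) (a(G) = (2*G)*(-163 + G) = 2*G*(-163 + G))
38455 - a(54) = 38455 - 2*54*(-163 + 54) = 38455 - 2*54*(-109) = 38455 - 1*(-11772) = 38455 + 11772 = 50227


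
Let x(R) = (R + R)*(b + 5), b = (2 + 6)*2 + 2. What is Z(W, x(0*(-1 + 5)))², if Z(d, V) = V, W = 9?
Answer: 0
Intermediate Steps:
b = 18 (b = 8*2 + 2 = 16 + 2 = 18)
x(R) = 46*R (x(R) = (R + R)*(18 + 5) = (2*R)*23 = 46*R)
Z(W, x(0*(-1 + 5)))² = (46*(0*(-1 + 5)))² = (46*(0*4))² = (46*0)² = 0² = 0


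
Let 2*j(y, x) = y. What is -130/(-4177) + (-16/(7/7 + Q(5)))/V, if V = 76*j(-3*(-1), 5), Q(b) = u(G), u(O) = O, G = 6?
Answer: 18454/1666623 ≈ 0.011073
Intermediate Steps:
j(y, x) = y/2
Q(b) = 6
V = 114 (V = 76*((-3*(-1))/2) = 76*((1/2)*3) = 76*(3/2) = 114)
-130/(-4177) + (-16/(7/7 + Q(5)))/V = -130/(-4177) + (-16/(7/7 + 6))/114 = -130*(-1/4177) + (-16/(7*(1/7) + 6))*(1/114) = 130/4177 + (-16/(1 + 6))*(1/114) = 130/4177 + (-16/7)*(1/114) = 130/4177 + ((1/7)*(-16))*(1/114) = 130/4177 - 16/7*1/114 = 130/4177 - 8/399 = 18454/1666623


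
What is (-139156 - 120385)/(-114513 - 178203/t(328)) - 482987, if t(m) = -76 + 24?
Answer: -2789947868719/5776473 ≈ -4.8298e+5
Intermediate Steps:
t(m) = -52
(-139156 - 120385)/(-114513 - 178203/t(328)) - 482987 = (-139156 - 120385)/(-114513 - 178203/(-52)) - 482987 = -259541/(-114513 - 178203*(-1/52)) - 482987 = -259541/(-114513 + 178203/52) - 482987 = -259541/(-5776473/52) - 482987 = -259541*(-52/5776473) - 482987 = 13496132/5776473 - 482987 = -2789947868719/5776473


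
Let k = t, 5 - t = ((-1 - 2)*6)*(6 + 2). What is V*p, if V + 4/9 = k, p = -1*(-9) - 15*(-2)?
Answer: 17381/3 ≈ 5793.7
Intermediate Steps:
t = 149 (t = 5 - (-1 - 2)*6*(6 + 2) = 5 - (-3*6)*8 = 5 - (-18)*8 = 5 - 1*(-144) = 5 + 144 = 149)
p = 39 (p = 9 + 30 = 39)
k = 149
V = 1337/9 (V = -4/9 + 149 = 1337/9 ≈ 148.56)
V*p = (1337/9)*39 = 17381/3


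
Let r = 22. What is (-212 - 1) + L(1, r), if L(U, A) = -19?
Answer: -232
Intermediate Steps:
(-212 - 1) + L(1, r) = (-212 - 1) - 19 = -213 - 19 = -232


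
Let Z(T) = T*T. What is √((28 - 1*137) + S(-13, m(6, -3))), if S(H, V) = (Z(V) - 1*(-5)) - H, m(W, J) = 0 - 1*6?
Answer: I*√55 ≈ 7.4162*I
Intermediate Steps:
Z(T) = T²
m(W, J) = -6 (m(W, J) = 0 - 6 = -6)
S(H, V) = 5 + V² - H (S(H, V) = (V² - 1*(-5)) - H = (V² + 5) - H = (5 + V²) - H = 5 + V² - H)
√((28 - 1*137) + S(-13, m(6, -3))) = √((28 - 1*137) + (5 + (-6)² - 1*(-13))) = √((28 - 137) + (5 + 36 + 13)) = √(-109 + 54) = √(-55) = I*√55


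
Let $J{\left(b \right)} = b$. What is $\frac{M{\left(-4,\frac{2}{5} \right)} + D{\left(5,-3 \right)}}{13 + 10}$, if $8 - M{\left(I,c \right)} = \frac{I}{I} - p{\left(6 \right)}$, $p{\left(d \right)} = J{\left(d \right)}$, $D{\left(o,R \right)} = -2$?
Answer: $\frac{11}{23} \approx 0.47826$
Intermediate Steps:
$p{\left(d \right)} = d$
$M{\left(I,c \right)} = 13$ ($M{\left(I,c \right)} = 8 - \left(\frac{I}{I} - 6\right) = 8 - \left(1 - 6\right) = 8 - -5 = 8 + 5 = 13$)
$\frac{M{\left(-4,\frac{2}{5} \right)} + D{\left(5,-3 \right)}}{13 + 10} = \frac{13 - 2}{13 + 10} = \frac{1}{23} \cdot 11 = \frac{11}{23}$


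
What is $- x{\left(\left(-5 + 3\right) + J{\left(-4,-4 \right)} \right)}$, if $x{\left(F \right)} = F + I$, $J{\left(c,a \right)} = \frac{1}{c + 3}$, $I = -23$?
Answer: $26$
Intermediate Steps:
$J{\left(c,a \right)} = \frac{1}{3 + c}$
$x{\left(F \right)} = -23 + F$ ($x{\left(F \right)} = F - 23 = -23 + F$)
$- x{\left(\left(-5 + 3\right) + J{\left(-4,-4 \right)} \right)} = - (-23 + \left(\left(-5 + 3\right) + \frac{1}{3 - 4}\right)) = - (-23 - \left(2 - \frac{1}{-1}\right)) = - (-23 - 3) = \left(-1\right) \left(-26\right) = 26$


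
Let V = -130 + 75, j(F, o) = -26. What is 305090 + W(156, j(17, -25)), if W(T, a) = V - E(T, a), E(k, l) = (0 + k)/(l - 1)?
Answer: 2745367/9 ≈ 3.0504e+5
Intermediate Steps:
E(k, l) = k/(-1 + l)
V = -55
W(T, a) = -55 - T/(-1 + a)
305090 + W(156, j(17, -25)) = 305090 + (55 - 1*156 - 55*(-26))/(-1 - 26) = 305090 + (55 - 156 + 1430)/(-27) = 305090 - 1/27*1329 = 305090 - 443/9 = 2745367/9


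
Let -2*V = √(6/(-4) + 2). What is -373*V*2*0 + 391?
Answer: 391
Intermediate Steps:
V = -√2/4 (V = -√(6/(-4) + 2)/2 = -√(6*(-¼) + 2)/2 = -√(-3/2 + 2)/2 = -√2/4 ≈ -0.35355)
-373*V*2*0 + 391 = -373*-√2/4*2*0 + 391 = -373*(-√2/2)*0 + 391 = -373*0 + 391 = 0 + 391 = 391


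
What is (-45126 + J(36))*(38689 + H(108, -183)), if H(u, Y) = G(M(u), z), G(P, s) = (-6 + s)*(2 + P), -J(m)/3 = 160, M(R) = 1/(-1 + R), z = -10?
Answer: -188639322498/107 ≈ -1.7630e+9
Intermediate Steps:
J(m) = -480 (J(m) = -3*160 = -480)
H(u, Y) = -32 - 16/(-1 + u) (H(u, Y) = -12 - 6/(-1 + u) + 2*(-10) - 10/(-1 + u) = -12 - 6/(-1 + u) - 20 - 10/(-1 + u) = -32 - 16/(-1 + u))
(-45126 + J(36))*(38689 + H(108, -183)) = (-45126 - 480)*(38689 + 16*(1 - 2*108)/(-1 + 108)) = -45606*(38689 + 16*(1 - 216)/107) = -45606*(38689 + 16*(1/107)*(-215)) = -45606*(38689 - 3440/107) = -45606*4136283/107 = -188639322498/107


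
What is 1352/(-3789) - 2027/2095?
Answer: -10512743/7937955 ≈ -1.3244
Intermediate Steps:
1352/(-3789) - 2027/2095 = 1352*(-1/3789) - 2027*1/2095 = -1352/3789 - 2027/2095 = -10512743/7937955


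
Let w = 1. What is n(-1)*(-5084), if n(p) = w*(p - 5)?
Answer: 30504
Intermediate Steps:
n(p) = -5 + p (n(p) = 1*(p - 5) = 1*(-5 + p) = -5 + p)
n(-1)*(-5084) = (-5 - 1)*(-5084) = -6*(-5084) = 30504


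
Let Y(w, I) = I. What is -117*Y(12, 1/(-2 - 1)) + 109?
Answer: 148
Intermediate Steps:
-117*Y(12, 1/(-2 - 1)) + 109 = -117/(-2 - 1) + 109 = -117/(-3) + 109 = -117*(-⅓) + 109 = 39 + 109 = 148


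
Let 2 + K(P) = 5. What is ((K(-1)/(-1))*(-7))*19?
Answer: 399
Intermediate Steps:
K(P) = 3 (K(P) = -2 + 5 = 3)
((K(-1)/(-1))*(-7))*19 = ((3/(-1))*(-7))*19 = ((3*(-1))*(-7))*19 = -3*(-7)*19 = 21*19 = 399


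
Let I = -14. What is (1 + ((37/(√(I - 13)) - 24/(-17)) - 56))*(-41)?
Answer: 37351/17 + 1517*I*√3/9 ≈ 2197.1 + 291.95*I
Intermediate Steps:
(1 + ((37/(√(I - 13)) - 24/(-17)) - 56))*(-41) = (1 + ((37/(√(-14 - 13)) - 24/(-17)) - 56))*(-41) = (1 + ((37/(√(-27)) - 24*(-1/17)) - 56))*(-41) = (1 + ((37/((3*I*√3)) + 24/17) - 56))*(-41) = (1 + ((37*(-I*√3/9) + 24/17) - 56))*(-41) = (1 + ((-37*I*√3/9 + 24/17) - 56))*(-41) = (1 + ((24/17 - 37*I*√3/9) - 56))*(-41) = (1 + (-928/17 - 37*I*√3/9))*(-41) = (-911/17 - 37*I*√3/9)*(-41) = 37351/17 + 1517*I*√3/9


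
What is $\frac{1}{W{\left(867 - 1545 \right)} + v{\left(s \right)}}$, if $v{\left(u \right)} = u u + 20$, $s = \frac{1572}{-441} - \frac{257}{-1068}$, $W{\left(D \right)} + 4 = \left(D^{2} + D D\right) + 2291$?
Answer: $\frac{2738638224}{2524164644055601} \approx 1.085 \cdot 10^{-6}$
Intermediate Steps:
$W{\left(D \right)} = 2287 + 2 D^{2}$ ($W{\left(D \right)} = -4 + \left(\left(D^{2} + D D\right) + 2291\right) = -4 + \left(\left(D^{2} + D^{2}\right) + 2291\right) = -4 + \left(2 D^{2} + 2291\right) = -4 + \left(2291 + 2 D^{2}\right) = 2287 + 2 D^{2}$)
$s = - \frac{173951}{52332}$ ($s = 1572 \left(- \frac{1}{441}\right) - - \frac{257}{1068} = - \frac{524}{147} + \frac{257}{1068} = - \frac{173951}{52332} \approx -3.324$)
$v{\left(u \right)} = 20 + u^{2}$ ($v{\left(u \right)} = u^{2} + 20 = 20 + u^{2}$)
$\frac{1}{W{\left(867 - 1545 \right)} + v{\left(s \right)}} = \frac{1}{\left(2287 + 2 \left(867 - 1545\right)^{2}\right) + \left(20 + \left(- \frac{173951}{52332}\right)^{2}\right)} = \frac{1}{\left(2287 + 2 \left(867 - 1545\right)^{2}\right) + \left(20 + \frac{30258950401}{2738638224}\right)} = \frac{1}{\left(2287 + 2 \left(-678\right)^{2}\right) + \frac{85031714881}{2738638224}} = \frac{1}{\left(2287 + 2 \cdot 459684\right) + \frac{85031714881}{2738638224}} = \frac{1}{\left(2287 + 919368\right) + \frac{85031714881}{2738638224}} = \frac{1}{921655 + \frac{85031714881}{2738638224}} = \frac{1}{\frac{2524164644055601}{2738638224}} = \frac{2738638224}{2524164644055601}$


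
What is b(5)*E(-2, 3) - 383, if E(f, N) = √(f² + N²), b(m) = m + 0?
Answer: -383 + 5*√13 ≈ -364.97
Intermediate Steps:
b(m) = m
E(f, N) = √(N² + f²)
b(5)*E(-2, 3) - 383 = 5*√(3² + (-2)²) - 383 = 5*√(9 + 4) - 383 = 5*√13 - 383 = -383 + 5*√13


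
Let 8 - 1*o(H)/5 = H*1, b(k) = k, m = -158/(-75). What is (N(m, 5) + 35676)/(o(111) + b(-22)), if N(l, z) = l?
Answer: -2675858/40275 ≈ -66.440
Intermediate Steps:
m = 158/75 (m = -158*(-1/75) = 158/75 ≈ 2.1067)
o(H) = 40 - 5*H
(N(m, 5) + 35676)/(o(111) + b(-22)) = (158/75 + 35676)/((40 - 5*111) - 22) = 2675858/(75*((40 - 555) - 22)) = 2675858/(75*(-515 - 22)) = (2675858/75)/(-537) = (2675858/75)*(-1/537) = -2675858/40275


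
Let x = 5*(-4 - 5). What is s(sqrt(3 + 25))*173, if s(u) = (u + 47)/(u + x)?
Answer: -370739/1997 - 31832*sqrt(7)/1997 ≈ -227.82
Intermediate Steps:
x = -45 (x = 5*(-9) = -45)
s(u) = (47 + u)/(-45 + u) (s(u) = (u + 47)/(u - 45) = (47 + u)/(-45 + u))
s(sqrt(3 + 25))*173 = ((47 + sqrt(3 + 25))/(-45 + sqrt(3 + 25)))*173 = ((47 + sqrt(28))/(-45 + sqrt(28)))*173 = ((47 + 2*sqrt(7))/(-45 + 2*sqrt(7)))*173 = 173*(47 + 2*sqrt(7))/(-45 + 2*sqrt(7))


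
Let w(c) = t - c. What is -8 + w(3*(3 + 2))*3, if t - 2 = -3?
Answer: -56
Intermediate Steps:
t = -1 (t = 2 - 3 = -1)
w(c) = -1 - c
-8 + w(3*(3 + 2))*3 = -8 + (-1 - 3*(3 + 2))*3 = -8 + (-1 - 3*5)*3 = -8 + (-1 - 1*15)*3 = -8 + (-1 - 15)*3 = -8 - 16*3 = -8 - 48 = -56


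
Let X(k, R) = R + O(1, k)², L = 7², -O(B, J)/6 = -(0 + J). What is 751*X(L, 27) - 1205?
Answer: 64932508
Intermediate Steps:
O(B, J) = 6*J (O(B, J) = -(-6)*(0 + J) = -(-6)*J = 6*J)
L = 49
X(k, R) = R + 36*k² (X(k, R) = R + (6*k)² = R + 36*k²)
751*X(L, 27) - 1205 = 751*(27 + 36*49²) - 1205 = 751*(27 + 36*2401) - 1205 = 751*(27 + 86436) - 1205 = 751*86463 - 1205 = 64933713 - 1205 = 64932508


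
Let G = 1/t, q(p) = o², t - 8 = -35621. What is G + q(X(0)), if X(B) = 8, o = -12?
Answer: 5128271/35613 ≈ 144.00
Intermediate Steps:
t = -35613 (t = 8 - 35621 = -35613)
q(p) = 144 (q(p) = (-12)² = 144)
G = -1/35613 (G = 1/(-35613) = -1/35613 ≈ -2.8080e-5)
G + q(X(0)) = -1/35613 + 144 = 5128271/35613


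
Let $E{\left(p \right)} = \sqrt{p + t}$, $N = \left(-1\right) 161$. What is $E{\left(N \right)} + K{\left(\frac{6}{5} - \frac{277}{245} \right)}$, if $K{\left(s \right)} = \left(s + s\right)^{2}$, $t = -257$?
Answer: $\frac{1156}{60025} + i \sqrt{418} \approx 0.019259 + 20.445 i$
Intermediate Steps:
$N = -161$
$K{\left(s \right)} = 4 s^{2}$ ($K{\left(s \right)} = \left(2 s\right)^{2} = 4 s^{2}$)
$E{\left(p \right)} = \sqrt{-257 + p}$ ($E{\left(p \right)} = \sqrt{p - 257} = \sqrt{-257 + p}$)
$E{\left(N \right)} + K{\left(\frac{6}{5} - \frac{277}{245} \right)} = \sqrt{-257 - 161} + 4 \left(\frac{6}{5} - \frac{277}{245}\right)^{2} = \sqrt{-418} + 4 \left(6 \cdot \frac{1}{5} - \frac{277}{245}\right)^{2} = i \sqrt{418} + 4 \left(\frac{6}{5} - \frac{277}{245}\right)^{2} = i \sqrt{418} + 4 \left(\frac{17}{245}\right)^{2} = i \sqrt{418} + 4 \cdot \frac{289}{60025} = i \sqrt{418} + \frac{1156}{60025} = \frac{1156}{60025} + i \sqrt{418}$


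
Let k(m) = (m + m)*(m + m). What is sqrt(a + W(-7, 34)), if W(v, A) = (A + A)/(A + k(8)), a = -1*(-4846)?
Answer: 4*sqrt(6368255)/145 ≈ 69.615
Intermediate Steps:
k(m) = 4*m**2 (k(m) = (2*m)*(2*m) = 4*m**2)
a = 4846
W(v, A) = 2*A/(256 + A) (W(v, A) = (A + A)/(A + 4*8**2) = (2*A)/(A + 4*64) = (2*A)/(A + 256) = (2*A)/(256 + A) = 2*A/(256 + A))
sqrt(a + W(-7, 34)) = sqrt(4846 + 2*34/(256 + 34)) = sqrt(4846 + 2*34/290) = sqrt(4846 + 2*34*(1/290)) = sqrt(4846 + 34/145) = sqrt(702704/145) = 4*sqrt(6368255)/145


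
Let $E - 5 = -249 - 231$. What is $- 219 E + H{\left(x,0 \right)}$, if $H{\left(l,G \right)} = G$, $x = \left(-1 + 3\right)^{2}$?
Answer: $104025$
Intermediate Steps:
$x = 4$ ($x = 2^{2} = 4$)
$E = -475$ ($E = 5 - 480 = -475$)
$- 219 E + H{\left(x,0 \right)} = \left(-219\right) \left(-475\right) + 0 = 104025 + 0 = 104025$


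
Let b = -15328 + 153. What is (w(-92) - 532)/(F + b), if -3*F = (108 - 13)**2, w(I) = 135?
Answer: 1191/54550 ≈ 0.021833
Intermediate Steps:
b = -15175
F = -9025/3 (F = -(108 - 13)**2/3 = -1/3*95**2 = -1/3*9025 = -9025/3 ≈ -3008.3)
(w(-92) - 532)/(F + b) = (135 - 532)/(-9025/3 - 15175) = -397/(-54550/3) = -397*(-3/54550) = 1191/54550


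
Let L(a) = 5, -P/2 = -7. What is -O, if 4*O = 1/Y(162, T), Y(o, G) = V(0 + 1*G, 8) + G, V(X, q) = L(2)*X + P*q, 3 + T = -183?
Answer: 1/4016 ≈ 0.00024900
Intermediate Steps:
T = -186 (T = -3 - 183 = -186)
P = 14 (P = -2*(-7) = 14)
V(X, q) = 5*X + 14*q
Y(o, G) = 112 + 6*G (Y(o, G) = (5*(0 + 1*G) + 14*8) + G = (5*(0 + G) + 112) + G = (5*G + 112) + G = (112 + 5*G) + G = 112 + 6*G)
O = -1/4016 (O = 1/(4*(112 + 6*(-186))) = 1/(4*(112 - 1116)) = (¼)/(-1004) = (¼)*(-1/1004) = -1/4016 ≈ -0.00024900)
-O = -1*(-1/4016) = 1/4016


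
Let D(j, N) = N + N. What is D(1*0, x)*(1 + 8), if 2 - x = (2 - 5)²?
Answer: -126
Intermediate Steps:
x = -7 (x = 2 - (2 - 5)² = 2 - 1*(-3)² = 2 - 1*9 = 2 - 9 = -7)
D(j, N) = 2*N
D(1*0, x)*(1 + 8) = (2*(-7))*(1 + 8) = -14*9 = -126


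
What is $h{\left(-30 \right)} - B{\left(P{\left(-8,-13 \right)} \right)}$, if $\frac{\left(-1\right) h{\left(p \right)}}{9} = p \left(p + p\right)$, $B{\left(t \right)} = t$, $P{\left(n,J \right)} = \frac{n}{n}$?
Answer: $-16201$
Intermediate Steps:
$P{\left(n,J \right)} = 1$
$h{\left(p \right)} = - 18 p^{2}$ ($h{\left(p \right)} = - 9 p \left(p + p\right) = - 9 p 2 p = - 9 \cdot 2 p^{2} = - 18 p^{2}$)
$h{\left(-30 \right)} - B{\left(P{\left(-8,-13 \right)} \right)} = - 18 \left(-30\right)^{2} - 1 = \left(-18\right) 900 - 1 = -16200 - 1 = -16201$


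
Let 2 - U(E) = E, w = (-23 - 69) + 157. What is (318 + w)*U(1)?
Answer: 383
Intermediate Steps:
w = 65 (w = -92 + 157 = 65)
U(E) = 2 - E
(318 + w)*U(1) = (318 + 65)*(2 - 1*1) = 383*(2 - 1) = 383*1 = 383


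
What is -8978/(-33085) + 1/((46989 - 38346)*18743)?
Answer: 1454397867607/5359629355665 ≈ 0.27136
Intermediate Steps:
-8978/(-33085) + 1/((46989 - 38346)*18743) = -8978*(-1/33085) + (1/18743)/8643 = 8978/33085 + (1/8643)*(1/18743) = 8978/33085 + 1/161995749 = 1454397867607/5359629355665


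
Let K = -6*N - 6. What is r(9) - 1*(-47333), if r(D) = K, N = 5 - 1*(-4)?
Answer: 47273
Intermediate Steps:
N = 9 (N = 5 + 4 = 9)
K = -60 (K = -6*9 - 6 = -54 - 6 = -60)
r(D) = -60
r(9) - 1*(-47333) = -60 - 1*(-47333) = -60 + 47333 = 47273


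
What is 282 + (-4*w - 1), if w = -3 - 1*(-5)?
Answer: 273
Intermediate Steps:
w = 2 (w = -3 + 5 = 2)
282 + (-4*w - 1) = 282 + (-4*2 - 1) = 282 + (-8 - 1) = 282 - 9 = 273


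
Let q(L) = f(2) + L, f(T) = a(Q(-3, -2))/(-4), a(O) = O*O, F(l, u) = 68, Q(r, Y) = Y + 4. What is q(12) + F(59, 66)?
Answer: 79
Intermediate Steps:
Q(r, Y) = 4 + Y
a(O) = O**2
f(T) = -1 (f(T) = (4 - 2)**2/(-4) = 2**2*(-1/4) = 4*(-1/4) = -1)
q(L) = -1 + L
q(12) + F(59, 66) = (-1 + 12) + 68 = 11 + 68 = 79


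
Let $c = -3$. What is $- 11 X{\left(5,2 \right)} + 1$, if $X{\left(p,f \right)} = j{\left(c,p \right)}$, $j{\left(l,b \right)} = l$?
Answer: $34$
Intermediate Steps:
$X{\left(p,f \right)} = -3$
$- 11 X{\left(5,2 \right)} + 1 = \left(-11\right) \left(-3\right) + 1 = 33 + 1 = 34$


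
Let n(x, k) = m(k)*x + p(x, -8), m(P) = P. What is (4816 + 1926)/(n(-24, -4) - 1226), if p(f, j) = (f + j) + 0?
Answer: -3371/581 ≈ -5.8021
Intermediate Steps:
p(f, j) = f + j
n(x, k) = -8 + x + k*x (n(x, k) = k*x + (x - 8) = k*x + (-8 + x) = -8 + x + k*x)
(4816 + 1926)/(n(-24, -4) - 1226) = (4816 + 1926)/((-8 - 24 - 4*(-24)) - 1226) = 6742/((-8 - 24 + 96) - 1226) = 6742/(64 - 1226) = 6742/(-1162) = 6742*(-1/1162) = -3371/581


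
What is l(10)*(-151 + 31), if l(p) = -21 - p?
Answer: 3720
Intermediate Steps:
l(10)*(-151 + 31) = (-21 - 1*10)*(-151 + 31) = (-21 - 10)*(-120) = -31*(-120) = 3720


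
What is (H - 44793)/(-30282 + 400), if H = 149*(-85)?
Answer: 28729/14941 ≈ 1.9228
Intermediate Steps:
H = -12665
(H - 44793)/(-30282 + 400) = (-12665 - 44793)/(-30282 + 400) = -57458/(-29882) = -57458*(-1/29882) = 28729/14941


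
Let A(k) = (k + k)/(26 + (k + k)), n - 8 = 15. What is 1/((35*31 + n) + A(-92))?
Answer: 79/87624 ≈ 0.00090158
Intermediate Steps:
n = 23 (n = 8 + 15 = 23)
A(k) = 2*k/(26 + 2*k) (A(k) = (2*k)/(26 + 2*k) = 2*k/(26 + 2*k))
1/((35*31 + n) + A(-92)) = 1/((35*31 + 23) - 92/(13 - 92)) = 1/((1085 + 23) - 92/(-79)) = 1/(1108 - 92*(-1/79)) = 1/(1108 + 92/79) = 1/(87624/79) = 79/87624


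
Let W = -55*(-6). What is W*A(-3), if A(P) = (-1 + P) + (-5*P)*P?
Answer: -16170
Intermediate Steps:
A(P) = -1 + P - 5*P² (A(P) = (-1 + P) - 5*P² = -1 + P - 5*P²)
W = 330
W*A(-3) = 330*(-1 - 3 - 5*(-3)²) = 330*(-1 - 3 - 5*9) = 330*(-1 - 3 - 45) = 330*(-49) = -16170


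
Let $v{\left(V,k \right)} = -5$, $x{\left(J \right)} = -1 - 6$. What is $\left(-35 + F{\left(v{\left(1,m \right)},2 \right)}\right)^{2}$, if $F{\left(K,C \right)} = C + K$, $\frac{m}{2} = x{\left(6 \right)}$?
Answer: $1444$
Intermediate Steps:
$x{\left(J \right)} = -7$ ($x{\left(J \right)} = -1 - 6 = -7$)
$m = -14$ ($m = 2 \left(-7\right) = -14$)
$\left(-35 + F{\left(v{\left(1,m \right)},2 \right)}\right)^{2} = \left(-35 + \left(2 - 5\right)\right)^{2} = \left(-35 - 3\right)^{2} = \left(-38\right)^{2} = 1444$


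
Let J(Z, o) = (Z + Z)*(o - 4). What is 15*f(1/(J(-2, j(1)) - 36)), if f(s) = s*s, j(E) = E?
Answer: 5/192 ≈ 0.026042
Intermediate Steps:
J(Z, o) = 2*Z*(-4 + o) (J(Z, o) = (2*Z)*(-4 + o) = 2*Z*(-4 + o))
f(s) = s²
15*f(1/(J(-2, j(1)) - 36)) = 15*(1/(2*(-2)*(-4 + 1) - 36))² = 15*(1/(2*(-2)*(-3) - 36))² = 15*(1/(12 - 36))² = 15*(1/(-24))² = 15*(-1/24)² = 15*(1/576) = 5/192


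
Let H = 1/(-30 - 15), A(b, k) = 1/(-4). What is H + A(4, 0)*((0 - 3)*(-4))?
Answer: -136/45 ≈ -3.0222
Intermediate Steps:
A(b, k) = -1/4 (A(b, k) = 1*(-1/4) = -1/4)
H = -1/45 (H = 1/(-45) = -1/45 ≈ -0.022222)
H + A(4, 0)*((0 - 3)*(-4)) = -1/45 - (0 - 3)*(-4)/4 = -1/45 - (-3)*(-4)/4 = -1/45 - 1/4*12 = -1/45 - 3 = -136/45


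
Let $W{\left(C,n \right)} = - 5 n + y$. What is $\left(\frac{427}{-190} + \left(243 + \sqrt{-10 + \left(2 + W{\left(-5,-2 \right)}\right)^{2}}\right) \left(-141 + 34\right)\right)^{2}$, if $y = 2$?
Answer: $\frac{24486571796089}{36100} + \frac{528646019 \sqrt{186}}{95} \approx 7.5419 \cdot 10^{8}$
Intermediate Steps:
$W{\left(C,n \right)} = 2 - 5 n$ ($W{\left(C,n \right)} = - 5 n + 2 = 2 - 5 n$)
$\left(\frac{427}{-190} + \left(243 + \sqrt{-10 + \left(2 + W{\left(-5,-2 \right)}\right)^{2}}\right) \left(-141 + 34\right)\right)^{2} = \left(\frac{427}{-190} + \left(243 + \sqrt{-10 + \left(2 + \left(2 - -10\right)\right)^{2}}\right) \left(-141 + 34\right)\right)^{2} = \left(427 \left(- \frac{1}{190}\right) + \left(243 + \sqrt{-10 + \left(2 + \left(2 + 10\right)\right)^{2}}\right) \left(-107\right)\right)^{2} = \left(- \frac{427}{190} + \left(243 + \sqrt{-10 + \left(2 + 12\right)^{2}}\right) \left(-107\right)\right)^{2} = \left(- \frac{427}{190} + \left(243 + \sqrt{-10 + 14^{2}}\right) \left(-107\right)\right)^{2} = \left(- \frac{427}{190} + \left(243 + \sqrt{-10 + 196}\right) \left(-107\right)\right)^{2} = \left(- \frac{427}{190} + \left(243 + \sqrt{186}\right) \left(-107\right)\right)^{2} = \left(- \frac{427}{190} - \left(26001 + 107 \sqrt{186}\right)\right)^{2} = \left(- \frac{4940617}{190} - 107 \sqrt{186}\right)^{2}$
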